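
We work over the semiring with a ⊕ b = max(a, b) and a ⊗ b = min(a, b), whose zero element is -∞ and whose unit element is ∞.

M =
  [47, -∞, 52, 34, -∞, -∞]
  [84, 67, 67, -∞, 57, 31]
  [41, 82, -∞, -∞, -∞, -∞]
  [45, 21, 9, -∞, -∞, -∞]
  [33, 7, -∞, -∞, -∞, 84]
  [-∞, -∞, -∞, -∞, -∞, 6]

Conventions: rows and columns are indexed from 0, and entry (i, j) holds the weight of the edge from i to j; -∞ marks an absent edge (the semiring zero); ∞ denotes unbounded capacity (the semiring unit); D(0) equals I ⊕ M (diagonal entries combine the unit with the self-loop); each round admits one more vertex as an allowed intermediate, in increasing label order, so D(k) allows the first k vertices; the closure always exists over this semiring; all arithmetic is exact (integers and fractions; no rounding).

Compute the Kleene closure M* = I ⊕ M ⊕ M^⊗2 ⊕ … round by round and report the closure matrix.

D(0):
  [∞, -∞, 52, 34, -∞, -∞]
  [84, ∞, 67, -∞, 57, 31]
  [41, 82, ∞, -∞, -∞, -∞]
  [45, 21, 9, ∞, -∞, -∞]
  [33, 7, -∞, -∞, ∞, 84]
  [-∞, -∞, -∞, -∞, -∞, ∞]
D(1):
  [∞, -∞, 52, 34, -∞, -∞]
  [84, ∞, 67, 34, 57, 31]
  [41, 82, ∞, 34, -∞, -∞]
  [45, 21, 45, ∞, -∞, -∞]
  [33, 7, 33, 33, ∞, 84]
  [-∞, -∞, -∞, -∞, -∞, ∞]
D(2):
  [∞, -∞, 52, 34, -∞, -∞]
  [84, ∞, 67, 34, 57, 31]
  [82, 82, ∞, 34, 57, 31]
  [45, 21, 45, ∞, 21, 21]
  [33, 7, 33, 33, ∞, 84]
  [-∞, -∞, -∞, -∞, -∞, ∞]
D(3):
  [∞, 52, 52, 34, 52, 31]
  [84, ∞, 67, 34, 57, 31]
  [82, 82, ∞, 34, 57, 31]
  [45, 45, 45, ∞, 45, 31]
  [33, 33, 33, 33, ∞, 84]
  [-∞, -∞, -∞, -∞, -∞, ∞]
D(4):
  [∞, 52, 52, 34, 52, 31]
  [84, ∞, 67, 34, 57, 31]
  [82, 82, ∞, 34, 57, 31]
  [45, 45, 45, ∞, 45, 31]
  [33, 33, 33, 33, ∞, 84]
  [-∞, -∞, -∞, -∞, -∞, ∞]
D(5):
  [∞, 52, 52, 34, 52, 52]
  [84, ∞, 67, 34, 57, 57]
  [82, 82, ∞, 34, 57, 57]
  [45, 45, 45, ∞, 45, 45]
  [33, 33, 33, 33, ∞, 84]
  [-∞, -∞, -∞, -∞, -∞, ∞]
D(6):
  [∞, 52, 52, 34, 52, 52]
  [84, ∞, 67, 34, 57, 57]
  [82, 82, ∞, 34, 57, 57]
  [45, 45, 45, ∞, 45, 45]
  [33, 33, 33, 33, ∞, 84]
  [-∞, -∞, -∞, -∞, -∞, ∞]
Answer: M* = [[∞, 52, 52, 34, 52, 52], [84, ∞, 67, 34, 57, 57], [82, 82, ∞, 34, 57, 57], [45, 45, 45, ∞, 45, 45], [33, 33, 33, 33, ∞, 84], [-∞, -∞, -∞, -∞, -∞, ∞]]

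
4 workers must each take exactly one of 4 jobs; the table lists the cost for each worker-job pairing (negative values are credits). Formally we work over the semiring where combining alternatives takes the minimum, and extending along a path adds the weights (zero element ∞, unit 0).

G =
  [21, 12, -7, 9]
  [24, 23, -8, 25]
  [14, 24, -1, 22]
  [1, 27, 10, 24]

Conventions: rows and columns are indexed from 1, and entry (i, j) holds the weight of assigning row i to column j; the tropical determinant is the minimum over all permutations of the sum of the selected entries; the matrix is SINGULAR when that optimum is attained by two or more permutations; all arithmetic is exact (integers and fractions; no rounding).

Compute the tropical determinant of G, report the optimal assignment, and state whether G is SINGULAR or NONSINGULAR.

σ = (1, 2, 3, 4): 21 + 23 + (-1) + 24 = 67
σ = (1, 2, 4, 3): 21 + 23 + 22 + 10 = 76
σ = (1, 3, 2, 4): 21 + (-8) + 24 + 24 = 61
σ = (1, 3, 4, 2): 21 + (-8) + 22 + 27 = 62
σ = (1, 4, 2, 3): 21 + 25 + 24 + 10 = 80
σ = (1, 4, 3, 2): 21 + 25 + (-1) + 27 = 72
σ = (2, 1, 3, 4): 12 + 24 + (-1) + 24 = 59
σ = (2, 1, 4, 3): 12 + 24 + 22 + 10 = 68
σ = (2, 3, 1, 4): 12 + (-8) + 14 + 24 = 42
σ = (2, 3, 4, 1): 12 + (-8) + 22 + 1 = 27
σ = (2, 4, 1, 3): 12 + 25 + 14 + 10 = 61
σ = (2, 4, 3, 1): 12 + 25 + (-1) + 1 = 37
σ = (3, 1, 2, 4): (-7) + 24 + 24 + 24 = 65
σ = (3, 1, 4, 2): (-7) + 24 + 22 + 27 = 66
σ = (3, 2, 1, 4): (-7) + 23 + 14 + 24 = 54
σ = (3, 2, 4, 1): (-7) + 23 + 22 + 1 = 39
σ = (3, 4, 1, 2): (-7) + 25 + 14 + 27 = 59
σ = (3, 4, 2, 1): (-7) + 25 + 24 + 1 = 43
σ = (4, 1, 2, 3): 9 + 24 + 24 + 10 = 67
σ = (4, 1, 3, 2): 9 + 24 + (-1) + 27 = 59
σ = (4, 2, 1, 3): 9 + 23 + 14 + 10 = 56
σ = (4, 2, 3, 1): 9 + 23 + (-1) + 1 = 32
σ = (4, 3, 1, 2): 9 + (-8) + 14 + 27 = 42
σ = (4, 3, 2, 1): 9 + (-8) + 24 + 1 = 26
Optimal value attained by: σ = (4, 3, 2, 1).
Answer: det⊕(G) = 26; verdict: NONSINGULAR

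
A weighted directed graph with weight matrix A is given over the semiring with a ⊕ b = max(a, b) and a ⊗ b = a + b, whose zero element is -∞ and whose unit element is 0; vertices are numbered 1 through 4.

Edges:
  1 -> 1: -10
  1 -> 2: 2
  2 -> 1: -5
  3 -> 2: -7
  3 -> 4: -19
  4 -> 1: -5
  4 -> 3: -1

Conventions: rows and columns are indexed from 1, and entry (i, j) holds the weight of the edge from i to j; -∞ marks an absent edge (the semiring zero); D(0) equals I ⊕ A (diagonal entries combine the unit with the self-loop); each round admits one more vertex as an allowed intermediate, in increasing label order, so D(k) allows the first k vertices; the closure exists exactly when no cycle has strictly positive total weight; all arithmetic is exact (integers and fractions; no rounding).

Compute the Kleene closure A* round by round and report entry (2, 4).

D(0):
  [0, 2, -∞, -∞]
  [-5, 0, -∞, -∞]
  [-∞, -7, 0, -19]
  [-5, -∞, -1, 0]
D(1):
  [0, 2, -∞, -∞]
  [-5, 0, -∞, -∞]
  [-∞, -7, 0, -19]
  [-5, -3, -1, 0]
D(2):
  [0, 2, -∞, -∞]
  [-5, 0, -∞, -∞]
  [-12, -7, 0, -19]
  [-5, -3, -1, 0]
D(3):
  [0, 2, -∞, -∞]
  [-5, 0, -∞, -∞]
  [-12, -7, 0, -19]
  [-5, -3, -1, 0]
D(4):
  [0, 2, -∞, -∞]
  [-5, 0, -∞, -∞]
  [-12, -7, 0, -19]
  [-5, -3, -1, 0]
Answer: A*[2][4] = -∞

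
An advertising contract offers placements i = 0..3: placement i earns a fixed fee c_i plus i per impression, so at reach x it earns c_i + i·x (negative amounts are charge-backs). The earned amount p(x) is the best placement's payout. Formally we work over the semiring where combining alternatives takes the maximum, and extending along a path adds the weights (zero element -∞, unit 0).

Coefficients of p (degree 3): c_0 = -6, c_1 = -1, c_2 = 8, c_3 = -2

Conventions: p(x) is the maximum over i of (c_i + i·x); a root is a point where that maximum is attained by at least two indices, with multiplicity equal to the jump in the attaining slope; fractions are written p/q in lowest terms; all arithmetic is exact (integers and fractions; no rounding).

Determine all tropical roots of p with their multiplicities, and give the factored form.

hull edge (i=0, c=-6) to (i=2, c=8): slope 7, span 2
hull edge (i=2, c=8) to (i=3, c=-2): slope -10, span 1
Factored form: p(x) = -2 ⊗ (x ⊕ (-7)) ⊗ (x ⊕ (-7)) ⊗ (x ⊕ 10)
Answer: roots = -7 (mult 2), 10 (mult 1)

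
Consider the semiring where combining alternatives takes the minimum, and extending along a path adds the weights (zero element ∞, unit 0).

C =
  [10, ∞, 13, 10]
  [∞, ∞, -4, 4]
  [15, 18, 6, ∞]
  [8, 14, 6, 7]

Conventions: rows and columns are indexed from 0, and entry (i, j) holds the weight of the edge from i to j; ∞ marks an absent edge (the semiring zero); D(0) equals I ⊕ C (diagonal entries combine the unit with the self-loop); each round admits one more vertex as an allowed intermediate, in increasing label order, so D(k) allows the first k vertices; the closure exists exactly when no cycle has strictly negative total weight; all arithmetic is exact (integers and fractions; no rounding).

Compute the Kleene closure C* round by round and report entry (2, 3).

D(0):
  [0, ∞, 13, 10]
  [∞, 0, -4, 4]
  [15, 18, 0, ∞]
  [8, 14, 6, 0]
D(1):
  [0, ∞, 13, 10]
  [∞, 0, -4, 4]
  [15, 18, 0, 25]
  [8, 14, 6, 0]
D(2):
  [0, ∞, 13, 10]
  [∞, 0, -4, 4]
  [15, 18, 0, 22]
  [8, 14, 6, 0]
D(3):
  [0, 31, 13, 10]
  [11, 0, -4, 4]
  [15, 18, 0, 22]
  [8, 14, 6, 0]
D(4):
  [0, 24, 13, 10]
  [11, 0, -4, 4]
  [15, 18, 0, 22]
  [8, 14, 6, 0]
Answer: C*[2][3] = 22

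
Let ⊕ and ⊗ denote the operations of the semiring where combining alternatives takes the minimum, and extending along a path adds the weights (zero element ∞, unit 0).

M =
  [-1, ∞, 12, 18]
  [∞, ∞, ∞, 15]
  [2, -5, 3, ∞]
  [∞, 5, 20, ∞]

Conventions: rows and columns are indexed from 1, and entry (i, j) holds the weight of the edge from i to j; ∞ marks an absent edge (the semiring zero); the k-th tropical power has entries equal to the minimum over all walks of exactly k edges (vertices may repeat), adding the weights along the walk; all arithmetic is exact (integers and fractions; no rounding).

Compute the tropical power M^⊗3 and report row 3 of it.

M^⊗2:
  [-2, 7, 11, 17]
  [∞, 20, 35, ∞]
  [1, -2, 6, 10]
  [22, 15, 23, 20]
M^⊗3:
  [-3, 6, 10, 16]
  [37, 30, 38, 35]
  [0, 1, 9, 13]
  [21, 18, 26, 30]
Answer: row 3 of M^⊗3 = [0, 1, 9, 13]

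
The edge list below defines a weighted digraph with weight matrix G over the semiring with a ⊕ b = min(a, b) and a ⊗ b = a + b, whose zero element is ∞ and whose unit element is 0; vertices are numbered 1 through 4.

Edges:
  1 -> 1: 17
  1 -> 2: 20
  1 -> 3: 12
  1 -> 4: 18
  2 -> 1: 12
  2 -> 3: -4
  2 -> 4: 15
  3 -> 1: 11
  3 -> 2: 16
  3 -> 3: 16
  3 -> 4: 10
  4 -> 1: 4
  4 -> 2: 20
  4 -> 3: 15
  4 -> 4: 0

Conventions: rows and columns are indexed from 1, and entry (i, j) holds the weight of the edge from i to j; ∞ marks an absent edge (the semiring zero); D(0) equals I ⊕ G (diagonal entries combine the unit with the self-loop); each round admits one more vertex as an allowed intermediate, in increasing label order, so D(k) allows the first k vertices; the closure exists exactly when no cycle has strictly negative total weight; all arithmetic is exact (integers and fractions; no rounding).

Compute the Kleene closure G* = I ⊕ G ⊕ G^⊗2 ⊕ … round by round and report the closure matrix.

D(0):
  [0, 20, 12, 18]
  [12, 0, -4, 15]
  [11, 16, 0, 10]
  [4, 20, 15, 0]
D(1):
  [0, 20, 12, 18]
  [12, 0, -4, 15]
  [11, 16, 0, 10]
  [4, 20, 15, 0]
D(2):
  [0, 20, 12, 18]
  [12, 0, -4, 15]
  [11, 16, 0, 10]
  [4, 20, 15, 0]
D(3):
  [0, 20, 12, 18]
  [7, 0, -4, 6]
  [11, 16, 0, 10]
  [4, 20, 15, 0]
D(4):
  [0, 20, 12, 18]
  [7, 0, -4, 6]
  [11, 16, 0, 10]
  [4, 20, 15, 0]
Answer: G* = [[0, 20, 12, 18], [7, 0, -4, 6], [11, 16, 0, 10], [4, 20, 15, 0]]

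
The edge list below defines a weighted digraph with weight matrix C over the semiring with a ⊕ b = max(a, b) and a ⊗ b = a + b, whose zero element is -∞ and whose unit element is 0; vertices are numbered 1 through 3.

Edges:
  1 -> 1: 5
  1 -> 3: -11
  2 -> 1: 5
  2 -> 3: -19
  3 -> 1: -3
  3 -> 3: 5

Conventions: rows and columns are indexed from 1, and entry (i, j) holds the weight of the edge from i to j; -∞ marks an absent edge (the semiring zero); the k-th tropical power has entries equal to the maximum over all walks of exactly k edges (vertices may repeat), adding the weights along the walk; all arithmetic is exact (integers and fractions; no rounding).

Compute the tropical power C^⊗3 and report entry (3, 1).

C^⊗2:
  [10, -∞, -6]
  [10, -∞, -6]
  [2, -∞, 10]
C^⊗3:
  [15, -∞, -1]
  [15, -∞, -1]
  [7, -∞, 15]
Key observation: the optimum is the walk 3->1->1->1, with weight (-3) + 5 + 5 = 7.
Optimal value attained by: walk 3->1->1->1.
Answer: (C^⊗3)[3][1] = 7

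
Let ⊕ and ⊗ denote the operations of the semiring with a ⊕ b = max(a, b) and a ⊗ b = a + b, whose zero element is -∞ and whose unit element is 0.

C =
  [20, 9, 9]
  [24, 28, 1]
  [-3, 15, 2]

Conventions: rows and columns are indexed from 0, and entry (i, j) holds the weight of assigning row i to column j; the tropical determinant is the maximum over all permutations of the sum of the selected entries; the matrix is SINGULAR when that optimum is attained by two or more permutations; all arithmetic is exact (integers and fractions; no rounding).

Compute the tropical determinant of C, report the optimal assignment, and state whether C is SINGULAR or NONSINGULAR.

σ = (0, 1, 2): 20 + 28 + 2 = 50
σ = (0, 2, 1): 20 + 1 + 15 = 36
σ = (1, 0, 2): 9 + 24 + 2 = 35
σ = (1, 2, 0): 9 + 1 + (-3) = 7
σ = (2, 0, 1): 9 + 24 + 15 = 48
σ = (2, 1, 0): 9 + 28 + (-3) = 34
Optimal value attained by: σ = (0, 1, 2).
Answer: det⊕(C) = 50; verdict: NONSINGULAR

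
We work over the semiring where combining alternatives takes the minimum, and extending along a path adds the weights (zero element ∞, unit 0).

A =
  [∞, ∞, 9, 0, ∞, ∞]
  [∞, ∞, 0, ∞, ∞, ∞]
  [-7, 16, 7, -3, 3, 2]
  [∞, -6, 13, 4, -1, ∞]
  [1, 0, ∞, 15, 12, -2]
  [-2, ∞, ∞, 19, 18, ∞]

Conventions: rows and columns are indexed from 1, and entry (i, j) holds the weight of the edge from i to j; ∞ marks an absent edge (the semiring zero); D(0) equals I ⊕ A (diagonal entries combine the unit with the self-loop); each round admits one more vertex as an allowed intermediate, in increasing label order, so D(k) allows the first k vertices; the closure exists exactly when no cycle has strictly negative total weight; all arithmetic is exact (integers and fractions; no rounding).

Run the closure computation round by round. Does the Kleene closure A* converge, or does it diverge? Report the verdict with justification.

D(0):
  [0, ∞, 9, 0, ∞, ∞]
  [∞, 0, 0, ∞, ∞, ∞]
  [-7, 16, 0, -3, 3, 2]
  [∞, -6, 13, 0, -1, ∞]
  [1, 0, ∞, 15, 0, -2]
  [-2, ∞, ∞, 19, 18, 0]
D(1):
  [0, ∞, 9, 0, ∞, ∞]
  [∞, 0, 0, ∞, ∞, ∞]
  [-7, 16, 0, -7, 3, 2]
  [∞, -6, 13, 0, -1, ∞]
  [1, 0, 10, 1, 0, -2]
  [-2, ∞, 7, -2, 18, 0]
D(2):
  [0, ∞, 9, 0, ∞, ∞]
  [∞, 0, 0, ∞, ∞, ∞]
  [-7, 16, 0, -7, 3, 2]
  [∞, -6, -6, 0, -1, ∞]
  [1, 0, 0, 1, 0, -2]
  [-2, ∞, 7, -2, 18, 0]
Detection: at round 3, diagonal entry (4, 4) turns strictly negative.
Key observation: the cycle 4->2->3->1->4 has total weight (-6) + 0 + (-7) + 0, which is strictly negative.
Answer: DIVERGES — negative cycle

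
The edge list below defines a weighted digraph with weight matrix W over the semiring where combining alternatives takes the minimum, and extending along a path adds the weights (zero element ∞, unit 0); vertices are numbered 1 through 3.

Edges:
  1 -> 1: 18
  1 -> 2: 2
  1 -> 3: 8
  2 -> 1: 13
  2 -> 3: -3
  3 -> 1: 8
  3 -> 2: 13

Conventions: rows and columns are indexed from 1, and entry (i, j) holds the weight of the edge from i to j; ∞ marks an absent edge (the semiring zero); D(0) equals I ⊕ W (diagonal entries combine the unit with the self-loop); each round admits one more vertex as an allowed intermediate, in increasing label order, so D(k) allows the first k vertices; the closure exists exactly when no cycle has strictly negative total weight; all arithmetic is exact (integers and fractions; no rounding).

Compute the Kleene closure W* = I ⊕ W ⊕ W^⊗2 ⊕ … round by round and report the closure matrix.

D(0):
  [0, 2, 8]
  [13, 0, -3]
  [8, 13, 0]
D(1):
  [0, 2, 8]
  [13, 0, -3]
  [8, 10, 0]
D(2):
  [0, 2, -1]
  [13, 0, -3]
  [8, 10, 0]
D(3):
  [0, 2, -1]
  [5, 0, -3]
  [8, 10, 0]
Answer: W* = [[0, 2, -1], [5, 0, -3], [8, 10, 0]]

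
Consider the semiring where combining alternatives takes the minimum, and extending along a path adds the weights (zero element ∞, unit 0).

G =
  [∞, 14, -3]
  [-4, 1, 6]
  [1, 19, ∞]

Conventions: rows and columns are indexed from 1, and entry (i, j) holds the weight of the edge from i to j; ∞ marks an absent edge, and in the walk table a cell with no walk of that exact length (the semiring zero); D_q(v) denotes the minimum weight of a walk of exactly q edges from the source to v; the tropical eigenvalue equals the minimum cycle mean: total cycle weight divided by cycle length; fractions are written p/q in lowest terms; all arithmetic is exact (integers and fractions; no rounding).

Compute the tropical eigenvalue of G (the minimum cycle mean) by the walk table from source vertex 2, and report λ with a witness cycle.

q=0: [∞, 0, ∞]
q=1: [-4, 1, 6]
q=2: [-3, 2, -7]
q=3: [-6, 3, -6]
Optimal cycle mean attained by: cycle 1->3->1, total (-3) + 1, length 2.
Answer: λ = -1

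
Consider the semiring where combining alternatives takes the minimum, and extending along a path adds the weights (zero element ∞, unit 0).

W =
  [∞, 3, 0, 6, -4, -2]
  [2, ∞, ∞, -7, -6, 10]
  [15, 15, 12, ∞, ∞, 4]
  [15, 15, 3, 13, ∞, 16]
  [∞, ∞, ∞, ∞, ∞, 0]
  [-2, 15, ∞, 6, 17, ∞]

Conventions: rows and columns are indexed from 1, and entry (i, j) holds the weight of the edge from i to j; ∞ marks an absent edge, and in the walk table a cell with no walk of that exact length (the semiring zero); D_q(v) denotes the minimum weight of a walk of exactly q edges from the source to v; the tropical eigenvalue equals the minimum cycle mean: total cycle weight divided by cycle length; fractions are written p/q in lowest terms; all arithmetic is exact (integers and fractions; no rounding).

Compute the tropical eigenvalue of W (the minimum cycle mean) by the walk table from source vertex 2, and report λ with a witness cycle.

q=0: [∞, 0, ∞, ∞, ∞, ∞]
q=1: [2, ∞, ∞, -7, -6, 10]
q=2: [8, 5, -4, 6, -2, -6]
q=3: [-8, 9, 8, -2, -1, -2]
q=4: [-4, -5, -8, -2, -12, -10]
q=5: [-12, -1, -4, -12, -11, -12]
q=6: [-14, -9, -12, -8, -16, -14]
Optimal cycle mean attained by: cycle 1->5->6->1, total (-4) + 0 + (-2), length 3.
Answer: λ = -2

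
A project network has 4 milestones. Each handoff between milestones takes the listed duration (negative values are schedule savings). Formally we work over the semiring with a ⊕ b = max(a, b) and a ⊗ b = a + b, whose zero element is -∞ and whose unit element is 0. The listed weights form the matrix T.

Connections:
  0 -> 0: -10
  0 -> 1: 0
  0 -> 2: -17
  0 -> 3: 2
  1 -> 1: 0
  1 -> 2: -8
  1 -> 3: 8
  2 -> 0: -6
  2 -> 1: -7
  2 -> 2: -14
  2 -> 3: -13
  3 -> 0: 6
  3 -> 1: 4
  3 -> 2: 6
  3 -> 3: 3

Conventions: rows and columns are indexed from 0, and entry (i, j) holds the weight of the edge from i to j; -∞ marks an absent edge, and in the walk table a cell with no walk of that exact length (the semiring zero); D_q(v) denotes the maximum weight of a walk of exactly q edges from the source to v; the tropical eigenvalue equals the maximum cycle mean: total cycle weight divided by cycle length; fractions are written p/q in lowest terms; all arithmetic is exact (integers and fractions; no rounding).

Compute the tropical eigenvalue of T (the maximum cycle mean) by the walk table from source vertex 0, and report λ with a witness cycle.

q=0: [0, -∞, -∞, -∞]
q=1: [-10, 0, -17, 2]
q=2: [8, 6, 8, 8]
q=3: [14, 12, 14, 14]
q=4: [20, 18, 20, 20]
Optimal cycle mean attained by: cycle 1->3->1, total 8 + 4, length 2.
Answer: λ = 6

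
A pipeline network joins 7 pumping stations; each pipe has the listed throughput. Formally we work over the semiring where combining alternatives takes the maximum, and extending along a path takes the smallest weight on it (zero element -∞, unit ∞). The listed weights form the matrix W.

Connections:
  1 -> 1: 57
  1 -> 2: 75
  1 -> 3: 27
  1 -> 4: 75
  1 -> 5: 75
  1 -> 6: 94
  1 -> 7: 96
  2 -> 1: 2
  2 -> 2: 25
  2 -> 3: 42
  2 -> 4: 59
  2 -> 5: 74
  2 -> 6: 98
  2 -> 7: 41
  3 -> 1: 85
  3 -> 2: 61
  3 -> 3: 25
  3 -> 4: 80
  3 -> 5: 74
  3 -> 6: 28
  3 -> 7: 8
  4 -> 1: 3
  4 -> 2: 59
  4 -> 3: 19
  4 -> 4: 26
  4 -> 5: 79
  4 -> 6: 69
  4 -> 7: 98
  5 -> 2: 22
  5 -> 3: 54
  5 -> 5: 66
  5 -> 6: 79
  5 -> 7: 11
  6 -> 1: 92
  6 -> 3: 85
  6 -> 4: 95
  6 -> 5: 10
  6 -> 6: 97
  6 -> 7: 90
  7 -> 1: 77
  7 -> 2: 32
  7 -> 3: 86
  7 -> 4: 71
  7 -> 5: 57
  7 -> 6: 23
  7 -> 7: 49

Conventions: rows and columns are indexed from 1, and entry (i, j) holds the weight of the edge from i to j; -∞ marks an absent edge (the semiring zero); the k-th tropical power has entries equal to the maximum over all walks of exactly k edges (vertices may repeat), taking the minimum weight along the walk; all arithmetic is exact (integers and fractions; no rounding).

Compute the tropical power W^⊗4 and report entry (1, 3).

W^⊗2:
  [92, 59, 86, 94, 75, 94, 90]
  [92, 59, 85, 95, 66, 97, 90]
  [57, 75, 54, 75, 79, 85, 85]
  [77, 32, 86, 71, 66, 79, 69]
  [79, 54, 79, 79, 66, 79, 79]
  [92, 75, 86, 95, 79, 97, 95]
  [85, 75, 54, 80, 75, 77, 77]
W^⊗3:
  [92, 75, 86, 94, 79, 94, 94]
  [92, 75, 86, 95, 79, 97, 95]
  [85, 59, 85, 85, 75, 85, 85]
  [85, 75, 79, 80, 75, 79, 79]
  [79, 75, 79, 79, 79, 79, 79]
  [92, 75, 86, 95, 79, 97, 95]
  [77, 75, 77, 77, 79, 85, 85]
W^⊗4:
  [92, 75, 86, 94, 79, 94, 94]
  [92, 75, 86, 95, 79, 97, 95]
  [85, 75, 85, 85, 79, 85, 85]
  [79, 75, 79, 79, 79, 85, 85]
  [79, 75, 79, 79, 79, 79, 79]
  [92, 75, 86, 95, 79, 97, 95]
  [85, 75, 85, 85, 77, 85, 85]
Key observation: the optimum is the walk 1->6->1->7->3, with weight 94 min 92 min 96 min 86 = 86.
Optimal value attained by: walk 1->6->1->7->3.
Answer: (W^⊗4)[1][3] = 86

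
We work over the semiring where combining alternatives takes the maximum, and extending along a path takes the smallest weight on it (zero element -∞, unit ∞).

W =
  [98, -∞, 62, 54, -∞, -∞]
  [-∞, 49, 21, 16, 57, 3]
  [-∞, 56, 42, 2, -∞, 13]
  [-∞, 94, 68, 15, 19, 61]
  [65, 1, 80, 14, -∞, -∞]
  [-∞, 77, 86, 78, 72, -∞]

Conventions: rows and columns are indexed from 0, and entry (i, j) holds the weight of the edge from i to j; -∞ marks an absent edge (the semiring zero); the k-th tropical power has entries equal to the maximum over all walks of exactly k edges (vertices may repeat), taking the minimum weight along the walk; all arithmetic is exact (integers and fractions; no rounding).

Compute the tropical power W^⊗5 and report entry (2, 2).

W^⊗2:
  [98, 56, 62, 54, 19, 54]
  [57, 49, 57, 16, 49, 16]
  [-∞, 49, 42, 16, 56, 13]
  [19, 61, 61, 61, 61, 15]
  [65, 56, 62, 54, 14, 14]
  [65, 78, 72, 16, 57, 61]
W^⊗3:
  [98, 56, 62, 54, 56, 54]
  [57, 56, 57, 54, 49, 16]
  [56, 49, 56, 16, 49, 16]
  [61, 61, 61, 19, 57, 61]
  [65, 56, 62, 54, 56, 54]
  [65, 61, 62, 61, 61, 16]
W^⊗4:
  [98, 56, 62, 54, 56, 54]
  [57, 56, 57, 54, 56, 54]
  [56, 56, 56, 54, 49, 16]
  [61, 61, 61, 61, 61, 19]
  [65, 56, 62, 54, 56, 54]
  [65, 61, 62, 54, 57, 61]
W^⊗5:
  [98, 56, 62, 54, 56, 54]
  [57, 56, 57, 54, 56, 54]
  [56, 56, 56, 54, 56, 54]
  [61, 61, 61, 54, 57, 61]
  [65, 56, 62, 54, 56, 54]
  [65, 61, 62, 61, 61, 54]
Key observation: the optimum is the walk 2->1->4->0->0->2, with weight 56 min 57 min 65 min 98 min 62 = 56.
Optimal value attained by: walk 2->1->4->0->0->2.
Answer: (W^⊗5)[2][2] = 56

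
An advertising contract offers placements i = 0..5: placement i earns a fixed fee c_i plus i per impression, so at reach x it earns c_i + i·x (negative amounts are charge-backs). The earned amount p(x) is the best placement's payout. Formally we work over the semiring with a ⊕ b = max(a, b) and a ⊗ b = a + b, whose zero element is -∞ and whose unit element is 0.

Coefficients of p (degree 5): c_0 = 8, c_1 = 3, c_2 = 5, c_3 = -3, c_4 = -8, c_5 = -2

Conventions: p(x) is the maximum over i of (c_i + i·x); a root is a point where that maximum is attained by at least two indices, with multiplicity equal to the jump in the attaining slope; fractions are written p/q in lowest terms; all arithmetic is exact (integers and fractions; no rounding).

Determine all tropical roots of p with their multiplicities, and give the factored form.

hull edge (i=0, c=8) to (i=2, c=5): slope -3/2, span 2
hull edge (i=2, c=5) to (i=5, c=-2): slope -7/3, span 3
Factored form: p(x) = -2 ⊗ (x ⊕ 3/2) ⊗ (x ⊕ 3/2) ⊗ (x ⊕ 7/3) ⊗ (x ⊕ 7/3) ⊗ (x ⊕ 7/3)
Answer: roots = 3/2 (mult 2), 7/3 (mult 3)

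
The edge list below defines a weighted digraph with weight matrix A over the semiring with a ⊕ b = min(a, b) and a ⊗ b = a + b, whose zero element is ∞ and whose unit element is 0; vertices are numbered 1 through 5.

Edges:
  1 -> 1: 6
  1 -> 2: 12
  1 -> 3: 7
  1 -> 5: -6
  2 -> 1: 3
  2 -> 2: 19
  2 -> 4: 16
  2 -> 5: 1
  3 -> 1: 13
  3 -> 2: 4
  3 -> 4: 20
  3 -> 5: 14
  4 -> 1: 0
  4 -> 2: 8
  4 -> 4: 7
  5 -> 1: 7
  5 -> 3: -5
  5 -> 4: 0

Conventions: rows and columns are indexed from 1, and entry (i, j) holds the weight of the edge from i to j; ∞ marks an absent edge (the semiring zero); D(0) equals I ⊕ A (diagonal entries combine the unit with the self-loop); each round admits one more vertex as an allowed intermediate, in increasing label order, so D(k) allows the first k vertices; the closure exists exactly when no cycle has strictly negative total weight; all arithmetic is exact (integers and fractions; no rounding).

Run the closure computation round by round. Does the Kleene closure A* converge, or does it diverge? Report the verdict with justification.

D(0):
  [0, 12, 7, ∞, -6]
  [3, 0, ∞, 16, 1]
  [13, 4, 0, 20, 14]
  [0, 8, ∞, 0, ∞]
  [7, ∞, -5, 0, 0]
D(1):
  [0, 12, 7, ∞, -6]
  [3, 0, 10, 16, -3]
  [13, 4, 0, 20, 7]
  [0, 8, 7, 0, -6]
  [7, 19, -5, 0, 0]
D(2):
  [0, 12, 7, 28, -6]
  [3, 0, 10, 16, -3]
  [7, 4, 0, 20, 1]
  [0, 8, 7, 0, -6]
  [7, 19, -5, 0, 0]
Detection: at round 3, diagonal entry (5, 5) turns strictly negative.
Key observation: the cycle 5->3->2->1->5 has total weight (-5) + 4 + 3 + (-6), which is strictly negative.
Answer: DIVERGES — negative cycle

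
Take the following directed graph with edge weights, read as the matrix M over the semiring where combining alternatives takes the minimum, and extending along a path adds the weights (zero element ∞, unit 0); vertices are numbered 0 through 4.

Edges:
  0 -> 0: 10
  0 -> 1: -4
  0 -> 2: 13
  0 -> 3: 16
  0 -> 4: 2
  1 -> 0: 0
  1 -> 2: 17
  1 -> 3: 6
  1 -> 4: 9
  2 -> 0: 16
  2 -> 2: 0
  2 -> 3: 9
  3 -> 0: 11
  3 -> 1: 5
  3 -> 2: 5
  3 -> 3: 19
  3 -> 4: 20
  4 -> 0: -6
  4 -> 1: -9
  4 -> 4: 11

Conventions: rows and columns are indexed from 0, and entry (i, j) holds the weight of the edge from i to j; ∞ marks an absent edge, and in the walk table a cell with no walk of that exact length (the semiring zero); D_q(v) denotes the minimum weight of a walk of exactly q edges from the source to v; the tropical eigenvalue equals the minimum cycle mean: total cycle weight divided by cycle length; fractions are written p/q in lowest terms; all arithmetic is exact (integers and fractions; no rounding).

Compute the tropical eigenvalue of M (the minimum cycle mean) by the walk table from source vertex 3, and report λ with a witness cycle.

q=0: [∞, ∞, ∞, 0, ∞]
q=1: [11, 5, 5, 19, 20]
q=2: [5, 7, 5, 11, 13]
q=3: [7, 1, 5, 13, 7]
q=4: [1, -2, 5, 7, 9]
q=5: [-2, -3, 5, 4, 3]
Optimal cycle mean attained by: cycle 0->4->1->0, total 2 + (-9) + 0, length 3.
Answer: λ = -7/3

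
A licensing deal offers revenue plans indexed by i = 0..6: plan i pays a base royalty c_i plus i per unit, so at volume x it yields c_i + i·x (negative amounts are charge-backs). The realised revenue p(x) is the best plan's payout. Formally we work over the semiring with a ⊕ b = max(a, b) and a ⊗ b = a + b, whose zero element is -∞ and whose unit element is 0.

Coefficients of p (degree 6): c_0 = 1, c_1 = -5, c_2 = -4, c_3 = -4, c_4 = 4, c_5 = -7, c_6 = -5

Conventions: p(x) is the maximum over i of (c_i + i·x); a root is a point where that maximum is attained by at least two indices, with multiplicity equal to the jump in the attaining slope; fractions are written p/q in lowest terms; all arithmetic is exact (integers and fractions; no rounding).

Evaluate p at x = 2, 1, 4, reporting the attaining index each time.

p(2) = max(1+0·2=1, -5+1·2=-3, -4+2·2=0, -4+3·2=2, 4+4·2=12, -7+5·2=3, -5+6·2=7) = 12 (attained by i=4)
p(1) = max(1+0·1=1, -5+1·1=-4, -4+2·1=-2, -4+3·1=-1, 4+4·1=8, -7+5·1=-2, -5+6·1=1) = 8 (attained by i=4)
p(4) = max(1+0·4=1, -5+1·4=-1, -4+2·4=4, -4+3·4=8, 4+4·4=20, -7+5·4=13, -5+6·4=19) = 20 (attained by i=4)
Answer: p(2) = 12; p(1) = 8; p(4) = 20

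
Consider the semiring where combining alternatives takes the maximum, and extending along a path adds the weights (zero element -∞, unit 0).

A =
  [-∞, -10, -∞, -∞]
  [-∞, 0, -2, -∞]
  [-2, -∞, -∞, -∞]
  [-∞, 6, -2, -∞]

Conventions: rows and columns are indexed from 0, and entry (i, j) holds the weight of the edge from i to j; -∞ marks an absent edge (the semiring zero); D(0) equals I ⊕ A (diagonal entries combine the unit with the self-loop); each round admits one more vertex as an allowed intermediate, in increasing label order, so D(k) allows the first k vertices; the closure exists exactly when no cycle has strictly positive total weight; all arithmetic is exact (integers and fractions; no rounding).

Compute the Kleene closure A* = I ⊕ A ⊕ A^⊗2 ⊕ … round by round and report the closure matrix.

D(0):
  [0, -10, -∞, -∞]
  [-∞, 0, -2, -∞]
  [-2, -∞, 0, -∞]
  [-∞, 6, -2, 0]
D(1):
  [0, -10, -∞, -∞]
  [-∞, 0, -2, -∞]
  [-2, -12, 0, -∞]
  [-∞, 6, -2, 0]
D(2):
  [0, -10, -12, -∞]
  [-∞, 0, -2, -∞]
  [-2, -12, 0, -∞]
  [-∞, 6, 4, 0]
D(3):
  [0, -10, -12, -∞]
  [-4, 0, -2, -∞]
  [-2, -12, 0, -∞]
  [2, 6, 4, 0]
D(4):
  [0, -10, -12, -∞]
  [-4, 0, -2, -∞]
  [-2, -12, 0, -∞]
  [2, 6, 4, 0]
Answer: A* = [[0, -10, -12, -∞], [-4, 0, -2, -∞], [-2, -12, 0, -∞], [2, 6, 4, 0]]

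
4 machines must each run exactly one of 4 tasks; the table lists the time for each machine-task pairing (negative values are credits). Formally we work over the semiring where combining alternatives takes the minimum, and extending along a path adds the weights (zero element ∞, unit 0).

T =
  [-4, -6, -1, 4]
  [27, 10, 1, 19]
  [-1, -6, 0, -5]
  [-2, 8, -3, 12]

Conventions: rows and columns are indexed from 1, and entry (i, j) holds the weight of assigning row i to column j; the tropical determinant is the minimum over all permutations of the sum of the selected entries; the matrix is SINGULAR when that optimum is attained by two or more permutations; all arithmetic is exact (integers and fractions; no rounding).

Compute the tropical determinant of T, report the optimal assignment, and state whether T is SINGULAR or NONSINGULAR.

σ = (1, 2, 3, 4): (-4) + 10 + 0 + 12 = 18
σ = (1, 2, 4, 3): (-4) + 10 + (-5) + (-3) = -2
σ = (1, 3, 2, 4): (-4) + 1 + (-6) + 12 = 3
σ = (1, 3, 4, 2): (-4) + 1 + (-5) + 8 = 0
σ = (1, 4, 2, 3): (-4) + 19 + (-6) + (-3) = 6
σ = (1, 4, 3, 2): (-4) + 19 + 0 + 8 = 23
σ = (2, 1, 3, 4): (-6) + 27 + 0 + 12 = 33
σ = (2, 1, 4, 3): (-6) + 27 + (-5) + (-3) = 13
σ = (2, 3, 1, 4): (-6) + 1 + (-1) + 12 = 6
σ = (2, 3, 4, 1): (-6) + 1 + (-5) + (-2) = -12
σ = (2, 4, 1, 3): (-6) + 19 + (-1) + (-3) = 9
σ = (2, 4, 3, 1): (-6) + 19 + 0 + (-2) = 11
σ = (3, 1, 2, 4): (-1) + 27 + (-6) + 12 = 32
σ = (3, 1, 4, 2): (-1) + 27 + (-5) + 8 = 29
σ = (3, 2, 1, 4): (-1) + 10 + (-1) + 12 = 20
σ = (3, 2, 4, 1): (-1) + 10 + (-5) + (-2) = 2
σ = (3, 4, 1, 2): (-1) + 19 + (-1) + 8 = 25
σ = (3, 4, 2, 1): (-1) + 19 + (-6) + (-2) = 10
σ = (4, 1, 2, 3): 4 + 27 + (-6) + (-3) = 22
σ = (4, 1, 3, 2): 4 + 27 + 0 + 8 = 39
σ = (4, 2, 1, 3): 4 + 10 + (-1) + (-3) = 10
σ = (4, 2, 3, 1): 4 + 10 + 0 + (-2) = 12
σ = (4, 3, 1, 2): 4 + 1 + (-1) + 8 = 12
σ = (4, 3, 2, 1): 4 + 1 + (-6) + (-2) = -3
Optimal value attained by: σ = (2, 3, 4, 1).
Answer: det⊕(T) = -12; verdict: NONSINGULAR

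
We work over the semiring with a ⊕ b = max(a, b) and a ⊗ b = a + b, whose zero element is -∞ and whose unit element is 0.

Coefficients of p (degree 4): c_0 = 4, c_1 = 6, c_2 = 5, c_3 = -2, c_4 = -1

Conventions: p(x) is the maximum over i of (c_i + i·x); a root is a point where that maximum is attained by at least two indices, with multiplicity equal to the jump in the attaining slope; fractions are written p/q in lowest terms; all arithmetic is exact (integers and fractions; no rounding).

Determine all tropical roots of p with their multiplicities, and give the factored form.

hull edge (i=0, c=4) to (i=1, c=6): slope 2, span 1
hull edge (i=1, c=6) to (i=2, c=5): slope -1, span 1
hull edge (i=2, c=5) to (i=4, c=-1): slope -3, span 2
Factored form: p(x) = -1 ⊗ (x ⊕ (-2)) ⊗ (x ⊕ 1) ⊗ (x ⊕ 3) ⊗ (x ⊕ 3)
Answer: roots = -2 (mult 1), 1 (mult 1), 3 (mult 2)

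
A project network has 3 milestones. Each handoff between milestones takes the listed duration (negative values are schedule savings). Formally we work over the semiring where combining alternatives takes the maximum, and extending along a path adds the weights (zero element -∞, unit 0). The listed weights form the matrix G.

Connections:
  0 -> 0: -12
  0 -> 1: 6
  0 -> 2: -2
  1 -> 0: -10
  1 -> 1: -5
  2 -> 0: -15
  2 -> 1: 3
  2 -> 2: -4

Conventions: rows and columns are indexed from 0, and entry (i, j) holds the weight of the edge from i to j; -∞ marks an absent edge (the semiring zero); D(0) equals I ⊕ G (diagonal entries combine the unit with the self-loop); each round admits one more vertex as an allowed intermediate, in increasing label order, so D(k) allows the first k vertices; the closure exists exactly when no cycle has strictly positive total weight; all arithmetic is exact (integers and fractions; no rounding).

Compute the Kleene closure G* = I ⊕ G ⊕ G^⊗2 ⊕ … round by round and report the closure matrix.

D(0):
  [0, 6, -2]
  [-10, 0, -∞]
  [-15, 3, 0]
D(1):
  [0, 6, -2]
  [-10, 0, -12]
  [-15, 3, 0]
D(2):
  [0, 6, -2]
  [-10, 0, -12]
  [-7, 3, 0]
D(3):
  [0, 6, -2]
  [-10, 0, -12]
  [-7, 3, 0]
Answer: G* = [[0, 6, -2], [-10, 0, -12], [-7, 3, 0]]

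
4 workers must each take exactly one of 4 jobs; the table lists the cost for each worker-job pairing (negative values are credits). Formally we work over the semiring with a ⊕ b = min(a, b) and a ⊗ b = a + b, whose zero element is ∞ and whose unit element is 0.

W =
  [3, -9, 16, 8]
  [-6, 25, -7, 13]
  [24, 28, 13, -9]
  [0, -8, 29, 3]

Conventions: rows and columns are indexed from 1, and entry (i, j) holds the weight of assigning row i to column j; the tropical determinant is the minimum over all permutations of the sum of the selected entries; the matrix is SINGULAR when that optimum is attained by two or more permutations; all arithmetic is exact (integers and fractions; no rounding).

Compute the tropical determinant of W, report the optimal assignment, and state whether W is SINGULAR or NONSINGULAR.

σ = (1, 2, 3, 4): 3 + 25 + 13 + 3 = 44
σ = (1, 2, 4, 3): 3 + 25 + (-9) + 29 = 48
σ = (1, 3, 2, 4): 3 + (-7) + 28 + 3 = 27
σ = (1, 3, 4, 2): 3 + (-7) + (-9) + (-8) = -21
σ = (1, 4, 2, 3): 3 + 13 + 28 + 29 = 73
σ = (1, 4, 3, 2): 3 + 13 + 13 + (-8) = 21
σ = (2, 1, 3, 4): (-9) + (-6) + 13 + 3 = 1
σ = (2, 1, 4, 3): (-9) + (-6) + (-9) + 29 = 5
σ = (2, 3, 1, 4): (-9) + (-7) + 24 + 3 = 11
σ = (2, 3, 4, 1): (-9) + (-7) + (-9) + 0 = -25
σ = (2, 4, 1, 3): (-9) + 13 + 24 + 29 = 57
σ = (2, 4, 3, 1): (-9) + 13 + 13 + 0 = 17
σ = (3, 1, 2, 4): 16 + (-6) + 28 + 3 = 41
σ = (3, 1, 4, 2): 16 + (-6) + (-9) + (-8) = -7
σ = (3, 2, 1, 4): 16 + 25 + 24 + 3 = 68
σ = (3, 2, 4, 1): 16 + 25 + (-9) + 0 = 32
σ = (3, 4, 1, 2): 16 + 13 + 24 + (-8) = 45
σ = (3, 4, 2, 1): 16 + 13 + 28 + 0 = 57
σ = (4, 1, 2, 3): 8 + (-6) + 28 + 29 = 59
σ = (4, 1, 3, 2): 8 + (-6) + 13 + (-8) = 7
σ = (4, 2, 1, 3): 8 + 25 + 24 + 29 = 86
σ = (4, 2, 3, 1): 8 + 25 + 13 + 0 = 46
σ = (4, 3, 1, 2): 8 + (-7) + 24 + (-8) = 17
σ = (4, 3, 2, 1): 8 + (-7) + 28 + 0 = 29
Optimal value attained by: σ = (2, 3, 4, 1).
Answer: det⊕(W) = -25; verdict: NONSINGULAR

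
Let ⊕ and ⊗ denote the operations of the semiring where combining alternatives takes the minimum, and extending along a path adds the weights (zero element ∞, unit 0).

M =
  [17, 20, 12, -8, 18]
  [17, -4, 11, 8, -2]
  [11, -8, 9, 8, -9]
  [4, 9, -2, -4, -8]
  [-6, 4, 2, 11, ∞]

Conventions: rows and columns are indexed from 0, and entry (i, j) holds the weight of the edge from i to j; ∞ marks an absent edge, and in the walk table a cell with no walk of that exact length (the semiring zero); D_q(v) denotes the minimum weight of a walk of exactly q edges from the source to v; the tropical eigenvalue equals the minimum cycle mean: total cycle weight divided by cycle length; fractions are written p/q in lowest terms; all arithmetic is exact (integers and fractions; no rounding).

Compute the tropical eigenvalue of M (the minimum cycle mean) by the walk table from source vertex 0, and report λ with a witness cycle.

q=0: [0, ∞, ∞, ∞, ∞]
q=1: [17, 20, 12, -8, 18]
q=2: [-4, 1, -10, -12, -16]
q=3: [-22, -18, -14, -16, -20]
q=4: [-26, -22, -18, -30, -24]
q=5: [-30, -26, -32, -34, -38]
Optimal cycle mean attained by: cycle 0->3->4->0, total (-8) + (-8) + (-6), length 3.
Answer: λ = -22/3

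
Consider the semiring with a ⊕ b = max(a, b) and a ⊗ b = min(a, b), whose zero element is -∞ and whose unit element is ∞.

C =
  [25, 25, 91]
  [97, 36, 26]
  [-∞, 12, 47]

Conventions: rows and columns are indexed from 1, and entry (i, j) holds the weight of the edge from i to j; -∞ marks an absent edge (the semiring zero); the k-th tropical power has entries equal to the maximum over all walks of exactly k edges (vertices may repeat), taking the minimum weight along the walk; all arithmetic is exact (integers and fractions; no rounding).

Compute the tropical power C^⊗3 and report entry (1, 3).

C^⊗2:
  [25, 25, 47]
  [36, 36, 91]
  [12, 12, 47]
C^⊗3:
  [25, 25, 47]
  [36, 36, 47]
  [12, 12, 47]
Key observation: the optimum is the walk 1->3->3->3, with weight 91 min 47 min 47 = 47.
Optimal value attained by: walk 1->3->3->3.
Answer: (C^⊗3)[1][3] = 47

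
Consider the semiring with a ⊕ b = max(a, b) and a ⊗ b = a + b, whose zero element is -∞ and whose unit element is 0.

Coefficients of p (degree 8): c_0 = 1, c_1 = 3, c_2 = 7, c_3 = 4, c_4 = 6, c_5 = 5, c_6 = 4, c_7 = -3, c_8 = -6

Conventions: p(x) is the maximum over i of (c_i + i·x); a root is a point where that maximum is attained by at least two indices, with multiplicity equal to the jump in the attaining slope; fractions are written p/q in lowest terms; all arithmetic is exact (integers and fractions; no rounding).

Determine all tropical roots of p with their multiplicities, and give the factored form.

hull edge (i=0, c=1) to (i=2, c=7): slope 3, span 2
hull edge (i=2, c=7) to (i=4, c=6): slope -1/2, span 2
hull edge (i=4, c=6) to (i=6, c=4): slope -1, span 2
hull edge (i=6, c=4) to (i=8, c=-6): slope -5, span 2
Factored form: p(x) = -6 ⊗ (x ⊕ (-3)) ⊗ (x ⊕ (-3)) ⊗ (x ⊕ 1/2) ⊗ (x ⊕ 1/2) ⊗ (x ⊕ 1) ⊗ (x ⊕ 1) ⊗ (x ⊕ 5) ⊗ (x ⊕ 5)
Answer: roots = -3 (mult 2), 1/2 (mult 2), 1 (mult 2), 5 (mult 2)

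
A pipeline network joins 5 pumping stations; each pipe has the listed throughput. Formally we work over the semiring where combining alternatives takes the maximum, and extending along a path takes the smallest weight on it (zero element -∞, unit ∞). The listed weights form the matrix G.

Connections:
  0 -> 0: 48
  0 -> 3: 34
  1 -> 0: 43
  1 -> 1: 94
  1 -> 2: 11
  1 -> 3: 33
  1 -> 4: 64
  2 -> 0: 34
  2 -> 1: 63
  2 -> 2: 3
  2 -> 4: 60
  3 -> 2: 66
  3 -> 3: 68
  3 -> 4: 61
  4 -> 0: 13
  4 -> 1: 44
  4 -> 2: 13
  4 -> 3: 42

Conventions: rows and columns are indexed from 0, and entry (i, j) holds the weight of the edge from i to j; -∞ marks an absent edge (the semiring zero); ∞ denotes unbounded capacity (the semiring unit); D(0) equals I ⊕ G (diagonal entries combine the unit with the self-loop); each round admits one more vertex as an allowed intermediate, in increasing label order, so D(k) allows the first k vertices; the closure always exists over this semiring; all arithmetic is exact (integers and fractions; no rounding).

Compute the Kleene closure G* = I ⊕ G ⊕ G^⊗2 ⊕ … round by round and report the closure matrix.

D(0):
  [∞, -∞, -∞, 34, -∞]
  [43, ∞, 11, 33, 64]
  [34, 63, ∞, -∞, 60]
  [-∞, -∞, 66, ∞, 61]
  [13, 44, 13, 42, ∞]
D(1):
  [∞, -∞, -∞, 34, -∞]
  [43, ∞, 11, 34, 64]
  [34, 63, ∞, 34, 60]
  [-∞, -∞, 66, ∞, 61]
  [13, 44, 13, 42, ∞]
D(2):
  [∞, -∞, -∞, 34, -∞]
  [43, ∞, 11, 34, 64]
  [43, 63, ∞, 34, 63]
  [-∞, -∞, 66, ∞, 61]
  [43, 44, 13, 42, ∞]
D(3):
  [∞, -∞, -∞, 34, -∞]
  [43, ∞, 11, 34, 64]
  [43, 63, ∞, 34, 63]
  [43, 63, 66, ∞, 63]
  [43, 44, 13, 42, ∞]
D(4):
  [∞, 34, 34, 34, 34]
  [43, ∞, 34, 34, 64]
  [43, 63, ∞, 34, 63]
  [43, 63, 66, ∞, 63]
  [43, 44, 42, 42, ∞]
D(5):
  [∞, 34, 34, 34, 34]
  [43, ∞, 42, 42, 64]
  [43, 63, ∞, 42, 63]
  [43, 63, 66, ∞, 63]
  [43, 44, 42, 42, ∞]
Answer: G* = [[∞, 34, 34, 34, 34], [43, ∞, 42, 42, 64], [43, 63, ∞, 42, 63], [43, 63, 66, ∞, 63], [43, 44, 42, 42, ∞]]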